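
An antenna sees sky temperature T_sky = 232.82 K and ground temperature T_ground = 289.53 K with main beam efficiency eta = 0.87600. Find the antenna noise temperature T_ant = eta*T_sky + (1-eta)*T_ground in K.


T_ant = 0.87600 * 232.82 + (1 - 0.87600) * 289.53 = 239.9 K

239.9 K


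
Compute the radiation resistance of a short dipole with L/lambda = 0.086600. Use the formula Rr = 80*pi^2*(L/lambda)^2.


Rr = 80 * pi^2 * (0.086600)^2 = 80 * 9.869604 * 7.499560e-03 = 5.921 ohm

5.921 ohm


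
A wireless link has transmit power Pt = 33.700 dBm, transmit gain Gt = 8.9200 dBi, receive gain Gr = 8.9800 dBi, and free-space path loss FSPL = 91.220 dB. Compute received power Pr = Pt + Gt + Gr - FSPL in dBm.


Pr = 33.700 + 8.9200 + 8.9800 - 91.220 = -39.62 dBm

-39.62 dBm


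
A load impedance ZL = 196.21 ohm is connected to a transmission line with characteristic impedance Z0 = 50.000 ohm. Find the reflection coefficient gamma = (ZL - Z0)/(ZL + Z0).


gamma = (196.21 - 50.000) / (196.21 + 50.000) = 0.5938

0.5938


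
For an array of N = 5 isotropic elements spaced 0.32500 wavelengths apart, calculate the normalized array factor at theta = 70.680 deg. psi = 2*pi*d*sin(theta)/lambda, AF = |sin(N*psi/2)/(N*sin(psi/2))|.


psi = 2*pi*0.32500*sin(70.680 deg) = 1.927039 rad
AF = |sin(5*1.927039/2) / (5*sin(1.927039/2))| = 0.2422

0.2422


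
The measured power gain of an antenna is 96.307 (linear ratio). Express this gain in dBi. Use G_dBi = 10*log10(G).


G_dBi = 10 * log10(96.307) = 19.84 dBi

19.84 dBi


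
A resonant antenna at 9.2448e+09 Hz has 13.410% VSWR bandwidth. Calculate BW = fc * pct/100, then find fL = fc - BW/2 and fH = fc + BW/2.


BW = 9.2448e+09 * 13.410/100 = 1.239728e+09 Hz
fL = 9.2448e+09 - 1.239728e+09/2 = 8.625e+09 Hz
fH = 9.2448e+09 + 1.239728e+09/2 = 9.865e+09 Hz

BW=1.240e+09 Hz, fL=8.625e+09 Hz, fH=9.865e+09 Hz


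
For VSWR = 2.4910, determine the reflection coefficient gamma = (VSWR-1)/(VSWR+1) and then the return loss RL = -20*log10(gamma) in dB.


gamma = (2.4910 - 1) / (2.4910 + 1) = 0.4270983
RL = -20 * log10(0.4270983) = 7.389 dB

7.389 dB


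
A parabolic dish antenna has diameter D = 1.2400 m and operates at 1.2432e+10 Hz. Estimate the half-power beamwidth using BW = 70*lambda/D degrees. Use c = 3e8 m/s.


lambda = c / f = 3.0000e+08 / 1.2432e+10 = 0.02413127 m
BW = 70 * 0.02413127 / 1.2400 = 1.362 deg

1.362 deg


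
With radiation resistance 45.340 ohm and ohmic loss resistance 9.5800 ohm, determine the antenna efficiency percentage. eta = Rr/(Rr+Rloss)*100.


eta = 45.340 / (45.340 + 9.5800) * 100 = 82.56%

82.56%


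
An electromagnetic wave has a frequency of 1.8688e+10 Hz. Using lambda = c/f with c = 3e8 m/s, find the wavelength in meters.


lambda = c / f = 3.0000e+08 / 1.8688e+10 = 0.01605 m

0.01605 m


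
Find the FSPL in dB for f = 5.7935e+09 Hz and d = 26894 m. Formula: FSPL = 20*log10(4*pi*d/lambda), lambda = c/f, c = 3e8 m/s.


lambda = c / f = 3.0000e+08 / 5.7935e+09 = 0.05178217 m
FSPL = 20 * log10(4*pi*26894/0.05178217) = 136.3 dB

136.3 dB


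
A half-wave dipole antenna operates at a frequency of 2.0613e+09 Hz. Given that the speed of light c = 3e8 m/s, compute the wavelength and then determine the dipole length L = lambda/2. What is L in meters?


lambda = c / f = 3.0000e+08 / 2.0613e+09 = 0.1455392 m
L = lambda / 2 = 0.1455392 / 2 = 0.07277 m

0.07277 m


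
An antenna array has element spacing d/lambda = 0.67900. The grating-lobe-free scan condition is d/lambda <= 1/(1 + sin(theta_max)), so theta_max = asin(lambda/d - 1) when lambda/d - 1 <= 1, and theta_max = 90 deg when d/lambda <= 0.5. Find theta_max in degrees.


lambda/d - 1 = 1/0.67900 - 1 = 0.4727541
theta_max = asin(0.4727541) = 28.21 deg

28.21 deg


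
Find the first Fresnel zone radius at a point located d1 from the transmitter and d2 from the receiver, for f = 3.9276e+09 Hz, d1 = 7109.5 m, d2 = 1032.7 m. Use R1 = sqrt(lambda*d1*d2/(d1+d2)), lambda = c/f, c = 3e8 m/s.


lambda = c / f = 3.0000e+08 / 3.9276e+09 = 0.07638252 m
R1 = sqrt(0.07638252 * 7109.5 * 1032.7 / (7109.5 + 1032.7)) = 8.299 m

8.299 m


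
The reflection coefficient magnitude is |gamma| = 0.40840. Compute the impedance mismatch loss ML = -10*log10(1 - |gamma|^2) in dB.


ML = -10 * log10(1 - 0.40840^2) = -10 * log10(0.83320944) = 0.7925 dB

0.7925 dB


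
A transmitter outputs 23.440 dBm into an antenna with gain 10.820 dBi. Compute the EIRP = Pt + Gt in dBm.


EIRP = Pt + Gt = 23.440 + 10.820 = 34.26 dBm

34.26 dBm


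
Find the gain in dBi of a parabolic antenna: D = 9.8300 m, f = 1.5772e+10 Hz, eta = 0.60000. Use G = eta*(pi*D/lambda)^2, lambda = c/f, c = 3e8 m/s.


lambda = c / f = 3.0000e+08 / 1.5772e+10 = 0.01902105 m
G_linear = 0.60000 * (pi * 9.8300 / 0.01902105)^2 = 1.581572e+06
G_dBi = 10 * log10(1.581572e+06) = 61.99 dBi

61.99 dBi


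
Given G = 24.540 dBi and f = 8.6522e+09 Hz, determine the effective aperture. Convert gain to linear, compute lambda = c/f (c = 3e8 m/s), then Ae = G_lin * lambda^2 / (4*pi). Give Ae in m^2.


lambda = c / f = 3.0000e+08 / 8.6522e+09 = 0.03467326 m
G_linear = 10^(24.540/10) = 284.4461
Ae = G_linear * lambda^2 / (4*pi) = 284.4461 * 0.03467326^2 / (4*pi) = 0.02721 m^2

0.02721 m^2


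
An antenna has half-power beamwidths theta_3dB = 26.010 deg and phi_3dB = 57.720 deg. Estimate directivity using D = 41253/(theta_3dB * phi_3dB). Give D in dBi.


D_linear = 41253 / (26.010 * 57.720) = 27.47824
D_dBi = 10 * log10(27.47824) = 14.39 dBi

14.39 dBi


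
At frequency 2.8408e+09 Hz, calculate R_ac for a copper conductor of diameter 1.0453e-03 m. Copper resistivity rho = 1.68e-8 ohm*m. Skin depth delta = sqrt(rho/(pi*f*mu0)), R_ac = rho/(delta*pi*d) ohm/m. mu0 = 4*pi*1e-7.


delta = sqrt(1.68e-8 / (pi * 2.8408e+09 * 4*pi*1e-7)) = 1.223924e-06 m
R_ac = 1.68e-8 / (1.223924e-06 * pi * 1.0453e-03) = 4.180 ohm/m

4.180 ohm/m


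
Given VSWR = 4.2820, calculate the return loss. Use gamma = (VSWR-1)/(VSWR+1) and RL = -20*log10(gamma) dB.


gamma = (4.2820 - 1) / (4.2820 + 1) = 0.6213555
RL = -20 * log10(0.6213555) = 4.133 dB

4.133 dB


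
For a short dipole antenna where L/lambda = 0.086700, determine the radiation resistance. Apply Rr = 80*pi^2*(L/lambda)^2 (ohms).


Rr = 80 * pi^2 * (0.086700)^2 = 80 * 9.869604 * 7.516890e-03 = 5.935 ohm

5.935 ohm


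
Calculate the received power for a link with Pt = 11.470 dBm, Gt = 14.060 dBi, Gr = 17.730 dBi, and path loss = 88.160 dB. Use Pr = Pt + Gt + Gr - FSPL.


Pr = 11.470 + 14.060 + 17.730 - 88.160 = -44.90 dBm

-44.90 dBm


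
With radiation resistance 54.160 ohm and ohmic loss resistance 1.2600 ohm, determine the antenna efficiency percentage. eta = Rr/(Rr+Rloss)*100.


eta = 54.160 / (54.160 + 1.2600) * 100 = 97.73%

97.73%


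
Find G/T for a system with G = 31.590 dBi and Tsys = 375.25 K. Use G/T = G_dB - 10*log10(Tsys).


G/T = 31.590 - 10*log10(375.25) = 31.590 - 25.74321 = 5.847 dB/K

5.847 dB/K


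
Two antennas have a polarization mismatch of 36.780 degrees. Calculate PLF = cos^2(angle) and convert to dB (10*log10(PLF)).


PLF_linear = cos^2(36.780 deg) = 0.6415056
PLF_dB = 10 * log10(0.6415056) = -1.928 dB

-1.928 dB


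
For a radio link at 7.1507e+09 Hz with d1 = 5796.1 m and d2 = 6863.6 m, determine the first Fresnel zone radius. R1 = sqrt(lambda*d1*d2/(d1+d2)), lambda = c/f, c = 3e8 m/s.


lambda = c / f = 3.0000e+08 / 7.1507e+09 = 0.04195393 m
R1 = sqrt(0.04195393 * 5796.1 * 6863.6 / (5796.1 + 6863.6)) = 11.48 m

11.48 m


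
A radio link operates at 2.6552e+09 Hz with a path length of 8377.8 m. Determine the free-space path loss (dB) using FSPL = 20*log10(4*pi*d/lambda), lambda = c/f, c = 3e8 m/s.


lambda = c / f = 3.0000e+08 / 2.6552e+09 = 0.1129858 m
FSPL = 20 * log10(4*pi*8377.8/0.1129858) = 119.4 dB

119.4 dB


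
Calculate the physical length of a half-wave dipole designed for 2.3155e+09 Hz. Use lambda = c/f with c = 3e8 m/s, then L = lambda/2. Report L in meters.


lambda = c / f = 3.0000e+08 / 2.3155e+09 = 0.1295616 m
L = lambda / 2 = 0.1295616 / 2 = 0.06478 m

0.06478 m


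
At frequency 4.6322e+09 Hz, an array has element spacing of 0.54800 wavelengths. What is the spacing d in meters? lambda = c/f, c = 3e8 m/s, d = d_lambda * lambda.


lambda = c / f = 3.0000e+08 / 4.6322e+09 = 0.06476404 m
d = 0.54800 * 0.06476404 = 0.03549 m

0.03549 m


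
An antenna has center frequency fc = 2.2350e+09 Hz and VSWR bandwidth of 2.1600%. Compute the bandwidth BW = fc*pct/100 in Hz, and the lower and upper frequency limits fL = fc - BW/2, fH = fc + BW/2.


BW = 2.2350e+09 * 2.1600/100 = 4.827600e+07 Hz
fL = 2.2350e+09 - 4.827600e+07/2 = 2.211e+09 Hz
fH = 2.2350e+09 + 4.827600e+07/2 = 2.259e+09 Hz

BW=4.828e+07 Hz, fL=2.211e+09 Hz, fH=2.259e+09 Hz


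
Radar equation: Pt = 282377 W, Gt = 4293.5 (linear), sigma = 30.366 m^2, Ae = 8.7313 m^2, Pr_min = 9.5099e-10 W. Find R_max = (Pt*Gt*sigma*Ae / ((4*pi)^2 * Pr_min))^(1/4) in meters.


R^4 = 282377*4293.5*30.366*8.7313 / ((4*pi)^2 * 9.5099e-10) = 2.140482e+18
R_max = 2.140482e+18^0.25 = 38250 m

38250 m


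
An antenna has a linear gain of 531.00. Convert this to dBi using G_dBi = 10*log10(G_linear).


G_dBi = 10 * log10(531.00) = 27.25 dBi

27.25 dBi


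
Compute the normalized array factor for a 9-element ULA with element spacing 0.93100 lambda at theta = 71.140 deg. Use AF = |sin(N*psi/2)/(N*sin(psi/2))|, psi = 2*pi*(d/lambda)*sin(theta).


psi = 2*pi*0.93100*sin(71.140 deg) = 5.535585 rad
AF = |sin(9*5.535585/2) / (9*sin(5.535585/2))| = 0.06718

0.06718


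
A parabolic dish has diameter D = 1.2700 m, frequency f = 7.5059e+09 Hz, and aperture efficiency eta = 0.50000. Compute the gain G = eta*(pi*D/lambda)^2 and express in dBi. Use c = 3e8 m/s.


lambda = c / f = 3.0000e+08 / 7.5059e+09 = 0.03996856 m
G_linear = 0.50000 * (pi * 1.2700 / 0.03996856)^2 = 4982.418
G_dBi = 10 * log10(4982.418) = 36.97 dBi

36.97 dBi


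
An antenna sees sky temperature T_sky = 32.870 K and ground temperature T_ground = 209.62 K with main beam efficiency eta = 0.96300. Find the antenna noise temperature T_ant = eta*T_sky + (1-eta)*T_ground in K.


T_ant = 0.96300 * 32.870 + (1 - 0.96300) * 209.62 = 39.41 K

39.41 K


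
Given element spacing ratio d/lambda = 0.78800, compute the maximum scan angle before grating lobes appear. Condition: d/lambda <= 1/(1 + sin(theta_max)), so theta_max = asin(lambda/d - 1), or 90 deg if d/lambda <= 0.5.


lambda/d - 1 = 1/0.78800 - 1 = 0.2690355
theta_max = asin(0.2690355) = 15.61 deg

15.61 deg


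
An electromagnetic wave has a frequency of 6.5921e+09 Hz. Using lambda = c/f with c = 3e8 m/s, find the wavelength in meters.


lambda = c / f = 3.0000e+08 / 6.5921e+09 = 0.04551 m

0.04551 m


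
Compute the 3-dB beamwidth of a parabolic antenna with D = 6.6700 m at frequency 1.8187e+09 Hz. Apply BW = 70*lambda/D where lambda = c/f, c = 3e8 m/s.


lambda = c / f = 3.0000e+08 / 1.8187e+09 = 0.1649530 m
BW = 70 * 0.1649530 / 6.6700 = 1.731 deg

1.731 deg


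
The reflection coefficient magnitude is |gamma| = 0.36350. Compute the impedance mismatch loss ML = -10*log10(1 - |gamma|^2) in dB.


ML = -10 * log10(1 - 0.36350^2) = -10 * log10(0.86786775) = 0.6155 dB

0.6155 dB


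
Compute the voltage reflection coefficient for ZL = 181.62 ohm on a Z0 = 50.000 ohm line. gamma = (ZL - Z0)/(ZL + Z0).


gamma = (181.62 - 50.000) / (181.62 + 50.000) = 0.5683

0.5683


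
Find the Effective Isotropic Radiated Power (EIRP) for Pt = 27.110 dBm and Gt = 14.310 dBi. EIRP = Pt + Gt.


EIRP = Pt + Gt = 27.110 + 14.310 = 41.42 dBm

41.42 dBm


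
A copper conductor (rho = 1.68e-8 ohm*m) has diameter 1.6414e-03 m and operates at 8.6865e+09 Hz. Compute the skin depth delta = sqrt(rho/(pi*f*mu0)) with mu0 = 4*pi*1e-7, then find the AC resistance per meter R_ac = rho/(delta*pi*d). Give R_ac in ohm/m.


delta = sqrt(1.68e-8 / (pi * 8.6865e+09 * 4*pi*1e-7)) = 6.999264e-07 m
R_ac = 1.68e-8 / (6.999264e-07 * pi * 1.6414e-03) = 4.655 ohm/m

4.655 ohm/m


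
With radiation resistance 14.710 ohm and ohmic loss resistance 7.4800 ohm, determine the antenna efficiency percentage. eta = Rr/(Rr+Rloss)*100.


eta = 14.710 / (14.710 + 7.4800) * 100 = 66.29%

66.29%


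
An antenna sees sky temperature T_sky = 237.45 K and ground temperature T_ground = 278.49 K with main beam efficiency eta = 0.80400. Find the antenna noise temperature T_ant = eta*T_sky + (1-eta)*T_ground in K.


T_ant = 0.80400 * 237.45 + (1 - 0.80400) * 278.49 = 245.5 K

245.5 K


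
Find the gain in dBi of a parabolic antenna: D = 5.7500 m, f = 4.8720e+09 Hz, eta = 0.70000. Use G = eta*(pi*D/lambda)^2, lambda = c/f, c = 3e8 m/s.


lambda = c / f = 3.0000e+08 / 4.8720e+09 = 0.06157635 m
G_linear = 0.70000 * (pi * 5.7500 / 0.06157635)^2 = 60242.86
G_dBi = 10 * log10(60242.86) = 47.80 dBi

47.80 dBi


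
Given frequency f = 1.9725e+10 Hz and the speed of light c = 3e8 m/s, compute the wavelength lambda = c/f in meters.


lambda = c / f = 3.0000e+08 / 1.9725e+10 = 0.01521 m

0.01521 m


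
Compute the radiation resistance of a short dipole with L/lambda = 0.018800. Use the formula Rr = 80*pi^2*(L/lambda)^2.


Rr = 80 * pi^2 * (0.018800)^2 = 80 * 9.869604 * 3.534400e-04 = 0.2791 ohm

0.2791 ohm


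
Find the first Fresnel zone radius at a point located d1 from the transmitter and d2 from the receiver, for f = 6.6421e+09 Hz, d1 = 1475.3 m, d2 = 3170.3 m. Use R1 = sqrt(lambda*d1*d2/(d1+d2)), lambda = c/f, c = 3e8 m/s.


lambda = c / f = 3.0000e+08 / 6.6421e+09 = 0.04516644 m
R1 = sqrt(0.04516644 * 1475.3 * 3170.3 / (1475.3 + 3170.3)) = 6.743 m

6.743 m


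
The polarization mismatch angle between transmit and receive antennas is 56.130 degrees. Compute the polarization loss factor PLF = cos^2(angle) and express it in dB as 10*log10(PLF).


PLF_linear = cos^2(56.130 deg) = 0.3105949
PLF_dB = 10 * log10(0.3105949) = -5.078 dB

-5.078 dB


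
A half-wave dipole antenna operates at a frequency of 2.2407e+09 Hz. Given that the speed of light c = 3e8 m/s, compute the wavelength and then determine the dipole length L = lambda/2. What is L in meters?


lambda = c / f = 3.0000e+08 / 2.2407e+09 = 0.1338867 m
L = lambda / 2 = 0.1338867 / 2 = 0.06694 m

0.06694 m


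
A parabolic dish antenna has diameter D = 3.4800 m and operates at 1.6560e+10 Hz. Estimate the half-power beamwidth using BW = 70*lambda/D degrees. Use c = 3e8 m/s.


lambda = c / f = 3.0000e+08 / 1.6560e+10 = 0.01811594 m
BW = 70 * 0.01811594 / 3.4800 = 0.3644 deg

0.3644 deg


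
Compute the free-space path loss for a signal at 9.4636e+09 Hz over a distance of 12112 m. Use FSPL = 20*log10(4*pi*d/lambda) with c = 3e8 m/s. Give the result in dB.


lambda = c / f = 3.0000e+08 / 9.4636e+09 = 0.03170041 m
FSPL = 20 * log10(4*pi*12112/0.03170041) = 133.6 dB

133.6 dB


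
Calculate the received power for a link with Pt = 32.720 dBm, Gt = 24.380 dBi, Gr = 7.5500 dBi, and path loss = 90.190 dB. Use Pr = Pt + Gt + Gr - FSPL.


Pr = 32.720 + 24.380 + 7.5500 - 90.190 = -25.54 dBm

-25.54 dBm


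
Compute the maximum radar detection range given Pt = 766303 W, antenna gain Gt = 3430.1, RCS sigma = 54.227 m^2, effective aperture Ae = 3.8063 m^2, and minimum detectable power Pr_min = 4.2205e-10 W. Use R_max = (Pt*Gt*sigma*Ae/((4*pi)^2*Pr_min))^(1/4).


R^4 = 766303*3430.1*54.227*3.8063 / ((4*pi)^2 * 4.2205e-10) = 8.140335e+18
R_max = 8.140335e+18^0.25 = 53415 m

53415 m


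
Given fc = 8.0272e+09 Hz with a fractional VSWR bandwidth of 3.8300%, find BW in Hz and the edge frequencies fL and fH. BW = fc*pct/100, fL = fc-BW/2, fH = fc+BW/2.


BW = 8.0272e+09 * 3.8300/100 = 3.074418e+08 Hz
fL = 8.0272e+09 - 3.074418e+08/2 = 7.873e+09 Hz
fH = 8.0272e+09 + 3.074418e+08/2 = 8.181e+09 Hz

BW=3.074e+08 Hz, fL=7.873e+09 Hz, fH=8.181e+09 Hz


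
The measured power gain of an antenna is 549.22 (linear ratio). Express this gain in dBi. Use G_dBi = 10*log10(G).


G_dBi = 10 * log10(549.22) = 27.40 dBi

27.40 dBi


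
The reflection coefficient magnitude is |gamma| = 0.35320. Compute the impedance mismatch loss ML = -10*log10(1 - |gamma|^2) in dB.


ML = -10 * log10(1 - 0.35320^2) = -10 * log10(0.87524976) = 0.5787 dB

0.5787 dB


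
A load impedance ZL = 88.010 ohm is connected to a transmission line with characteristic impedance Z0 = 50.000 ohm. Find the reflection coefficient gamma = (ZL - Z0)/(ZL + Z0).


gamma = (88.010 - 50.000) / (88.010 + 50.000) = 0.2754

0.2754


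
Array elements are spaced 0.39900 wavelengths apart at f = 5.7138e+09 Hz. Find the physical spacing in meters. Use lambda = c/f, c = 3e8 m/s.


lambda = c / f = 3.0000e+08 / 5.7138e+09 = 0.05250446 m
d = 0.39900 * 0.05250446 = 0.02095 m

0.02095 m


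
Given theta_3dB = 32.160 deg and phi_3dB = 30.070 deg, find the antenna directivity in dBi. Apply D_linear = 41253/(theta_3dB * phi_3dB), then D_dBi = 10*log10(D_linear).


D_linear = 41253 / (32.160 * 30.070) = 42.65855
D_dBi = 10 * log10(42.65855) = 16.30 dBi

16.30 dBi


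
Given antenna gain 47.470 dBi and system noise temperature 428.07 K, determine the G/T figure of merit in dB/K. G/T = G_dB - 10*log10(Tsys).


G/T = 47.470 - 10*log10(428.07) = 47.470 - 26.31515 = 21.15 dB/K

21.15 dB/K


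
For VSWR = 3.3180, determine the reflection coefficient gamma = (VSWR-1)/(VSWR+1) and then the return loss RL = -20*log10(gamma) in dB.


gamma = (3.3180 - 1) / (3.3180 + 1) = 0.5368226
RL = -20 * log10(0.5368226) = 5.403 dB

5.403 dB


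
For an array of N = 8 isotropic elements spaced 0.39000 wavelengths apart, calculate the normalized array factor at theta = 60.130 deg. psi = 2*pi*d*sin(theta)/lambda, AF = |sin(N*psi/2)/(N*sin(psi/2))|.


psi = 2*pi*0.39000*sin(60.130 deg) = 2.124920 rad
AF = |sin(8*2.124920/2) / (8*sin(2.124920/2))| = 0.1143

0.1143


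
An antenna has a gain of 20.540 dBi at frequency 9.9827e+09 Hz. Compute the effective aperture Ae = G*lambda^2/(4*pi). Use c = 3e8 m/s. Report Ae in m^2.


lambda = c / f = 3.0000e+08 / 9.9827e+09 = 0.03005199 m
G_linear = 10^(20.540/10) = 113.2400
Ae = G_linear * lambda^2 / (4*pi) = 113.2400 * 0.03005199^2 / (4*pi) = 8.138e-03 m^2

8.138e-03 m^2


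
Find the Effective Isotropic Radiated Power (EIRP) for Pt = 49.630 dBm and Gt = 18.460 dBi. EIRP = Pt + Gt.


EIRP = Pt + Gt = 49.630 + 18.460 = 68.09 dBm

68.09 dBm


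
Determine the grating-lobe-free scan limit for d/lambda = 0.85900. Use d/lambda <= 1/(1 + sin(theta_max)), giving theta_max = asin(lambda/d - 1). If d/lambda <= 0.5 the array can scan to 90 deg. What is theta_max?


lambda/d - 1 = 1/0.85900 - 1 = 0.1641444
theta_max = asin(0.1641444) = 9.448 deg

9.448 deg


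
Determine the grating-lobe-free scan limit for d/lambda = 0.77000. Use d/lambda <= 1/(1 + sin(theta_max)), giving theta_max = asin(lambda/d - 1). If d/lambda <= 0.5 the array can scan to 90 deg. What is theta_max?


lambda/d - 1 = 1/0.77000 - 1 = 0.2987013
theta_max = asin(0.2987013) = 17.38 deg

17.38 deg


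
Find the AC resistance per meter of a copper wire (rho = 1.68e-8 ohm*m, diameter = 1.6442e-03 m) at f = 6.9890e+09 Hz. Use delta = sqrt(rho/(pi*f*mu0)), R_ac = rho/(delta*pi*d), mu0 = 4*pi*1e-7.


delta = sqrt(1.68e-8 / (pi * 6.9890e+09 * 4*pi*1e-7)) = 7.803101e-07 m
R_ac = 1.68e-8 / (7.803101e-07 * pi * 1.6442e-03) = 4.168 ohm/m

4.168 ohm/m


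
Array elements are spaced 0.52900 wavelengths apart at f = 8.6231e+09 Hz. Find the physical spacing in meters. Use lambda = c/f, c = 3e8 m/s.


lambda = c / f = 3.0000e+08 / 8.6231e+09 = 0.03479027 m
d = 0.52900 * 0.03479027 = 0.01840 m

0.01840 m


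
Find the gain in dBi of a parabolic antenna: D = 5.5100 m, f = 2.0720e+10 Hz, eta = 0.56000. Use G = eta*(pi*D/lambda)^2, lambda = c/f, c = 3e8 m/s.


lambda = c / f = 3.0000e+08 / 2.0720e+10 = 0.01447876 m
G_linear = 0.56000 * (pi * 5.5100 / 0.01447876)^2 = 800439.0
G_dBi = 10 * log10(800439.0) = 59.03 dBi

59.03 dBi


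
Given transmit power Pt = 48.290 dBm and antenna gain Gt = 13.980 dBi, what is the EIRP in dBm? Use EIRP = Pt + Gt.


EIRP = Pt + Gt = 48.290 + 13.980 = 62.27 dBm

62.27 dBm


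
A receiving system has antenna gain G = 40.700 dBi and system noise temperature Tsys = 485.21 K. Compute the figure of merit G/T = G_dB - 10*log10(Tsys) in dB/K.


G/T = 40.700 - 10*log10(485.21) = 40.700 - 26.85930 = 13.84 dB/K

13.84 dB/K


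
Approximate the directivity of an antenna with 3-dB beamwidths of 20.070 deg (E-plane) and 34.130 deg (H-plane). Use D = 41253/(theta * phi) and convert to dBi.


D_linear = 41253 / (20.070 * 34.130) = 60.22432
D_dBi = 10 * log10(60.22432) = 17.80 dBi

17.80 dBi


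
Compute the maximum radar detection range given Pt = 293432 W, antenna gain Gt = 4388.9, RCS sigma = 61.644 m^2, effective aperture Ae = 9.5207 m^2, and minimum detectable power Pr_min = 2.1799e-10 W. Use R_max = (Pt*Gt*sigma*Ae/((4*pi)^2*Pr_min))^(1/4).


R^4 = 293432*4388.9*61.644*9.5207 / ((4*pi)^2 * 2.1799e-10) = 2.195667e+19
R_max = 2.195667e+19^0.25 = 68453 m

68453 m


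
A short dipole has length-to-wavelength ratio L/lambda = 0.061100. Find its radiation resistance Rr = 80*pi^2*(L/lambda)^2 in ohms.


Rr = 80 * pi^2 * (0.061100)^2 = 80 * 9.869604 * 3.733210e-03 = 2.948 ohm

2.948 ohm


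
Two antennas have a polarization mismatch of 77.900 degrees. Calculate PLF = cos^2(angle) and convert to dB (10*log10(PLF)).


PLF_linear = cos^2(77.900 deg) = 0.04393994
PLF_dB = 10 * log10(0.04393994) = -13.57 dB

-13.57 dB


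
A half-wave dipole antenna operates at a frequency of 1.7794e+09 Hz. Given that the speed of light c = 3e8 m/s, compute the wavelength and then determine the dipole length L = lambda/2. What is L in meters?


lambda = c / f = 3.0000e+08 / 1.7794e+09 = 0.1685962 m
L = lambda / 2 = 0.1685962 / 2 = 0.08430 m

0.08430 m


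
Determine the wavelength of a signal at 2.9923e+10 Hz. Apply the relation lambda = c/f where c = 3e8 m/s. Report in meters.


lambda = c / f = 3.0000e+08 / 2.9923e+10 = 0.01003 m

0.01003 m


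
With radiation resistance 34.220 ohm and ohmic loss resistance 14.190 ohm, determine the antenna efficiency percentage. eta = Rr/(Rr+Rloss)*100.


eta = 34.220 / (34.220 + 14.190) * 100 = 70.69%

70.69%


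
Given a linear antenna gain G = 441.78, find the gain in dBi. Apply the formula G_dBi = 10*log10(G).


G_dBi = 10 * log10(441.78) = 26.45 dBi

26.45 dBi


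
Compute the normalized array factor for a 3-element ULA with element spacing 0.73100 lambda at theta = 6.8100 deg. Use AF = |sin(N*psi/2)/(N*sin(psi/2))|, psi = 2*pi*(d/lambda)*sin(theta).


psi = 2*pi*0.73100*sin(6.8100 deg) = 0.5446264 rad
AF = |sin(3*0.5446264/2) / (3*sin(0.5446264/2))| = 0.9035

0.9035


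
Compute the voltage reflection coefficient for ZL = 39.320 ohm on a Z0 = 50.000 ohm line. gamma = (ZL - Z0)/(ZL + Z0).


gamma = (39.320 - 50.000) / (39.320 + 50.000) = -0.1196

-0.1196


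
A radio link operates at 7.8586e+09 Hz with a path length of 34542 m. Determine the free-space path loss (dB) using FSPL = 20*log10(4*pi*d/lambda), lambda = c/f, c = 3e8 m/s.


lambda = c / f = 3.0000e+08 / 7.8586e+09 = 0.03817474 m
FSPL = 20 * log10(4*pi*34542/0.03817474) = 141.1 dB

141.1 dB


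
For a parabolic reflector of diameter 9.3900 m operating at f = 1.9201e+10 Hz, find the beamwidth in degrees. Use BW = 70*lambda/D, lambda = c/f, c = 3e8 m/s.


lambda = c / f = 3.0000e+08 / 1.9201e+10 = 0.01562419 m
BW = 70 * 0.01562419 / 9.3900 = 0.1165 deg

0.1165 deg


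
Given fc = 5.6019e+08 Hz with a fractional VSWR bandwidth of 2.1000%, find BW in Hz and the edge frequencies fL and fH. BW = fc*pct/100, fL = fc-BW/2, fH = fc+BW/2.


BW = 5.6019e+08 * 2.1000/100 = 1.176399e+07 Hz
fL = 5.6019e+08 - 1.176399e+07/2 = 5.543e+08 Hz
fH = 5.6019e+08 + 1.176399e+07/2 = 5.661e+08 Hz

BW=1.176e+07 Hz, fL=5.543e+08 Hz, fH=5.661e+08 Hz


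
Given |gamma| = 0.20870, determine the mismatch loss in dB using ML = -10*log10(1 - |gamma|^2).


ML = -10 * log10(1 - 0.20870^2) = -10 * log10(0.95644431) = 0.1934 dB

0.1934 dB


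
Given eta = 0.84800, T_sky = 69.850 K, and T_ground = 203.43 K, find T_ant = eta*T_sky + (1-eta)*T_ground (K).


T_ant = 0.84800 * 69.850 + (1 - 0.84800) * 203.43 = 90.15 K

90.15 K


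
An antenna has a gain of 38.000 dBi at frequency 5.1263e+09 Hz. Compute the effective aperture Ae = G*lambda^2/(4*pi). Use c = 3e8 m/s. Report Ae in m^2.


lambda = c / f = 3.0000e+08 / 5.1263e+09 = 0.05852174 m
G_linear = 10^(38.000/10) = 6309.573
Ae = G_linear * lambda^2 / (4*pi) = 6309.573 * 0.05852174^2 / (4*pi) = 1.720 m^2

1.720 m^2


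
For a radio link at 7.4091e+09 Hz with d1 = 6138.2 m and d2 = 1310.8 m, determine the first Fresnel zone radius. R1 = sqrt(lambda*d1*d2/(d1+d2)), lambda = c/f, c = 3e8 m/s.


lambda = c / f = 3.0000e+08 / 7.4091e+09 = 0.04049075 m
R1 = sqrt(0.04049075 * 6138.2 * 1310.8 / (6138.2 + 1310.8)) = 6.613 m

6.613 m


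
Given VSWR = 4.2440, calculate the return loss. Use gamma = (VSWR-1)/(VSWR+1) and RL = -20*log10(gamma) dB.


gamma = (4.2440 - 1) / (4.2440 + 1) = 0.6186117
RL = -20 * log10(0.6186117) = 4.172 dB

4.172 dB


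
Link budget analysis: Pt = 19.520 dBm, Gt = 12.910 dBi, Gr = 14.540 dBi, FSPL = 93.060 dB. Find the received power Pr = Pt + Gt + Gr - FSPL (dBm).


Pr = 19.520 + 12.910 + 14.540 - 93.060 = -46.09 dBm

-46.09 dBm


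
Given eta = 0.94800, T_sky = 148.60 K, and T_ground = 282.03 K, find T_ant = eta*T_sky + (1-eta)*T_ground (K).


T_ant = 0.94800 * 148.60 + (1 - 0.94800) * 282.03 = 155.5 K

155.5 K


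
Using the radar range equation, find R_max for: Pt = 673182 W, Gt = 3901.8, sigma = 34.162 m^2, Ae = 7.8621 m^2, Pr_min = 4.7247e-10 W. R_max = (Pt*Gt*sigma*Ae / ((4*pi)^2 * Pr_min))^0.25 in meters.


R^4 = 673182*3901.8*34.162*7.8621 / ((4*pi)^2 * 4.7247e-10) = 9.455519e+18
R_max = 9.455519e+18^0.25 = 55453 m

55453 m


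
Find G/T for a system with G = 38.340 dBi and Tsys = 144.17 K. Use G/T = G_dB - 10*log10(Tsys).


G/T = 38.340 - 10*log10(144.17) = 38.340 - 21.58875 = 16.75 dB/K

16.75 dB/K


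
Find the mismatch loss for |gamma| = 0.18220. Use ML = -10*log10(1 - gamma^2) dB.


ML = -10 * log10(1 - 0.18220^2) = -10 * log10(0.96680316) = 0.1466 dB

0.1466 dB


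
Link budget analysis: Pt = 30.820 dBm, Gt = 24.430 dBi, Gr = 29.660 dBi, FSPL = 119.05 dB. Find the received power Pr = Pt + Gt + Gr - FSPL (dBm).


Pr = 30.820 + 24.430 + 29.660 - 119.05 = -34.14 dBm

-34.14 dBm


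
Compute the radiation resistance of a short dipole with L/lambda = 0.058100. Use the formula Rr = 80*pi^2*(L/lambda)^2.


Rr = 80 * pi^2 * (0.058100)^2 = 80 * 9.869604 * 3.375610e-03 = 2.665 ohm

2.665 ohm


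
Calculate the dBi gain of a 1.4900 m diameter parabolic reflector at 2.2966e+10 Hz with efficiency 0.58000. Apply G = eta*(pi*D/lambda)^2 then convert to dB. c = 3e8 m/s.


lambda = c / f = 3.0000e+08 / 2.2966e+10 = 0.01306279 m
G_linear = 0.58000 * (pi * 1.4900 / 0.01306279)^2 = 74478.07
G_dBi = 10 * log10(74478.07) = 48.72 dBi

48.72 dBi


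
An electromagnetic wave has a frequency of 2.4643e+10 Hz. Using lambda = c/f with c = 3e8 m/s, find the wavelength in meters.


lambda = c / f = 3.0000e+08 / 2.4643e+10 = 0.01217 m

0.01217 m


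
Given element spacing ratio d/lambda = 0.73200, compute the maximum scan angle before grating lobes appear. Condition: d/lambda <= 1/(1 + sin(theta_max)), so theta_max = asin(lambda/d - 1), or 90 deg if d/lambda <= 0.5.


lambda/d - 1 = 1/0.73200 - 1 = 0.3661202
theta_max = asin(0.3661202) = 21.48 deg

21.48 deg


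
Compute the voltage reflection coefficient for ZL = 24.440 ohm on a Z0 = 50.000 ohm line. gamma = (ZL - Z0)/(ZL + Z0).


gamma = (24.440 - 50.000) / (24.440 + 50.000) = -0.3434

-0.3434


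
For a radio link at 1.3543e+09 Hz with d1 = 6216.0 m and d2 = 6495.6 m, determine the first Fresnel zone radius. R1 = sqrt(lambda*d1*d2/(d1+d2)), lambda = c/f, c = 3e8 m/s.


lambda = c / f = 3.0000e+08 / 1.3543e+09 = 0.2215167 m
R1 = sqrt(0.2215167 * 6216.0 * 6495.6 / (6216.0 + 6495.6)) = 26.53 m

26.53 m


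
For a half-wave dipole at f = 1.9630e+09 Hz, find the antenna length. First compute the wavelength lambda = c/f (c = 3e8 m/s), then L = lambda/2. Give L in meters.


lambda = c / f = 3.0000e+08 / 1.9630e+09 = 0.1528273 m
L = lambda / 2 = 0.1528273 / 2 = 0.07641 m

0.07641 m


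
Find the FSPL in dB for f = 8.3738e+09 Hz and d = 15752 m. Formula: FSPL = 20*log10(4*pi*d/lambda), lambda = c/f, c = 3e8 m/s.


lambda = c / f = 3.0000e+08 / 8.3738e+09 = 0.03582603 m
FSPL = 20 * log10(4*pi*15752/0.03582603) = 134.8 dB

134.8 dB


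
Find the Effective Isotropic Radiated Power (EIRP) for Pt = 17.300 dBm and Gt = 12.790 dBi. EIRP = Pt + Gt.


EIRP = Pt + Gt = 17.300 + 12.790 = 30.09 dBm

30.09 dBm


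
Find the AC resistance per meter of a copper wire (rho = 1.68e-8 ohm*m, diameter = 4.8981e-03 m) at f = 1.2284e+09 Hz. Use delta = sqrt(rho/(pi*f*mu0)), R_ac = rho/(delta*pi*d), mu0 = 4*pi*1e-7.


delta = sqrt(1.68e-8 / (pi * 1.2284e+09 * 4*pi*1e-7)) = 1.861251e-06 m
R_ac = 1.68e-8 / (1.861251e-06 * pi * 4.8981e-03) = 0.5866 ohm/m

0.5866 ohm/m


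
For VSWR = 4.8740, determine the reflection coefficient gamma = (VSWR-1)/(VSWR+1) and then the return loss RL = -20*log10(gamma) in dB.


gamma = (4.8740 - 1) / (4.8740 + 1) = 0.6595165
RL = -20 * log10(0.6595165) = 3.615 dB

3.615 dB


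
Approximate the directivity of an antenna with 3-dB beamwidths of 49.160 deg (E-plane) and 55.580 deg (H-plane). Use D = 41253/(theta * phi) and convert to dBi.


D_linear = 41253 / (49.160 * 55.580) = 15.09820
D_dBi = 10 * log10(15.09820) = 11.79 dBi

11.79 dBi


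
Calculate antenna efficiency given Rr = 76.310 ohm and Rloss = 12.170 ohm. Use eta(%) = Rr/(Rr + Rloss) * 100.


eta = 76.310 / (76.310 + 12.170) * 100 = 86.25%

86.25%


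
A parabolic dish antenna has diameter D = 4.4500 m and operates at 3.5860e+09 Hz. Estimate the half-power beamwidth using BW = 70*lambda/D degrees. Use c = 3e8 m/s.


lambda = c / f = 3.0000e+08 / 3.5860e+09 = 0.08365867 m
BW = 70 * 0.08365867 / 4.4500 = 1.316 deg

1.316 deg


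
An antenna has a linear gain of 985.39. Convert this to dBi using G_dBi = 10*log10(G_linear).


G_dBi = 10 * log10(985.39) = 29.94 dBi

29.94 dBi


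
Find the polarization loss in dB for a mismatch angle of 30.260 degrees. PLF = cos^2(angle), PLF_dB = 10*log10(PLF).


PLF_linear = cos^2(30.260 deg) = 0.7460599
PLF_dB = 10 * log10(0.7460599) = -1.272 dB

-1.272 dB


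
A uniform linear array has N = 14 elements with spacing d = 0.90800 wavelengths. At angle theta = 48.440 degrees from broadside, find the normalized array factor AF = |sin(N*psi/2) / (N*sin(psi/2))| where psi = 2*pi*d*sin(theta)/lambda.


psi = 2*pi*0.90800*sin(48.440 deg) = 4.268930 rad
AF = |sin(14*4.268930/2) / (14*sin(4.268930/2))| = 0.08444

0.08444


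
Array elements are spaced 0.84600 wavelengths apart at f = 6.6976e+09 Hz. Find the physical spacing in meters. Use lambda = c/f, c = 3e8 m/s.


lambda = c / f = 3.0000e+08 / 6.6976e+09 = 0.04479216 m
d = 0.84600 * 0.04479216 = 0.03789 m

0.03789 m


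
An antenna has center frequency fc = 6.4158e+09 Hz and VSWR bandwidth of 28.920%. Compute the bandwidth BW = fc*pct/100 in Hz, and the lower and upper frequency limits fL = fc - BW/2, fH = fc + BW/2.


BW = 6.4158e+09 * 28.920/100 = 1.855449e+09 Hz
fL = 6.4158e+09 - 1.855449e+09/2 = 5.488e+09 Hz
fH = 6.4158e+09 + 1.855449e+09/2 = 7.344e+09 Hz

BW=1.855e+09 Hz, fL=5.488e+09 Hz, fH=7.344e+09 Hz


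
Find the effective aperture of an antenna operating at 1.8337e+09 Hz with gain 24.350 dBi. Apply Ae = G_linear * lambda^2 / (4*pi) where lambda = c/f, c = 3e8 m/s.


lambda = c / f = 3.0000e+08 / 1.8337e+09 = 0.1636036 m
G_linear = 10^(24.350/10) = 272.2701
Ae = G_linear * lambda^2 / (4*pi) = 272.2701 * 0.1636036^2 / (4*pi) = 0.5799 m^2

0.5799 m^2


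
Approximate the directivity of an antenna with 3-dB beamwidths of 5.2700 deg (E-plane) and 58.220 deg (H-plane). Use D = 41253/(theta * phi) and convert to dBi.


D_linear = 41253 / (5.2700 * 58.220) = 134.4537
D_dBi = 10 * log10(134.4537) = 21.29 dBi

21.29 dBi


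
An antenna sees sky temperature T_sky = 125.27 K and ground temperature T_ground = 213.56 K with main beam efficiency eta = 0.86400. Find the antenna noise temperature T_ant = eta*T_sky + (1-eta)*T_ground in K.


T_ant = 0.86400 * 125.27 + (1 - 0.86400) * 213.56 = 137.3 K

137.3 K


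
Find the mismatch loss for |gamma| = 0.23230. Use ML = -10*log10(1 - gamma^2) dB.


ML = -10 * log10(1 - 0.23230^2) = -10 * log10(0.94603671) = 0.2409 dB

0.2409 dB


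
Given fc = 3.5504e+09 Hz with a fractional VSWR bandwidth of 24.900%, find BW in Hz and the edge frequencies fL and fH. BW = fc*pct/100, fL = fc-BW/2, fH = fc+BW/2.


BW = 3.5504e+09 * 24.900/100 = 8.840496e+08 Hz
fL = 3.5504e+09 - 8.840496e+08/2 = 3.108e+09 Hz
fH = 3.5504e+09 + 8.840496e+08/2 = 3.992e+09 Hz

BW=8.840e+08 Hz, fL=3.108e+09 Hz, fH=3.992e+09 Hz


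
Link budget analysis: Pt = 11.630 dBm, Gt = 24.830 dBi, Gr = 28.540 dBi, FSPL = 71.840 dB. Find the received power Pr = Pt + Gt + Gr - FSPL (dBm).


Pr = 11.630 + 24.830 + 28.540 - 71.840 = -6.84 dBm

-6.84 dBm


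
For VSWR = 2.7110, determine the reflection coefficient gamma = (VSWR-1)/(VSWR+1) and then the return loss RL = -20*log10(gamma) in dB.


gamma = (2.7110 - 1) / (2.7110 + 1) = 0.4610617
RL = -20 * log10(0.4610617) = 6.725 dB

6.725 dB


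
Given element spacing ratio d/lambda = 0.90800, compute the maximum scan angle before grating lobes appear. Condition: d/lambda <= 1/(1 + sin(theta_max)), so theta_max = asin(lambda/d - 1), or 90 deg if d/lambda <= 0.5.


lambda/d - 1 = 1/0.90800 - 1 = 0.1013216
theta_max = asin(0.1013216) = 5.815 deg

5.815 deg


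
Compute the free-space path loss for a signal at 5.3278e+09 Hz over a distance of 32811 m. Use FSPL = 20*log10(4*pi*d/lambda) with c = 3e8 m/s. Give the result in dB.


lambda = c / f = 3.0000e+08 / 5.3278e+09 = 0.05630842 m
FSPL = 20 * log10(4*pi*32811/0.05630842) = 137.3 dB

137.3 dB


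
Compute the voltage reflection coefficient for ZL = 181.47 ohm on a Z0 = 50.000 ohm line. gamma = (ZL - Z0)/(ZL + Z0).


gamma = (181.47 - 50.000) / (181.47 + 50.000) = 0.5680

0.5680


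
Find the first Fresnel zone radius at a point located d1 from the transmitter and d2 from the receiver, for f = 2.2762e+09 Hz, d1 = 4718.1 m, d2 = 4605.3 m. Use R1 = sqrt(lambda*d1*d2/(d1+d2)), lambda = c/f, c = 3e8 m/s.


lambda = c / f = 3.0000e+08 / 2.2762e+09 = 0.1317986 m
R1 = sqrt(0.1317986 * 4718.1 * 4605.3 / (4718.1 + 4605.3)) = 17.53 m

17.53 m


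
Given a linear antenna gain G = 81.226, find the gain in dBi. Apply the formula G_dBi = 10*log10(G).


G_dBi = 10 * log10(81.226) = 19.10 dBi

19.10 dBi


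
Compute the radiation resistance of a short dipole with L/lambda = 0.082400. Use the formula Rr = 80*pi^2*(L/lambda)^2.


Rr = 80 * pi^2 * (0.082400)^2 = 80 * 9.869604 * 6.789760e-03 = 5.361 ohm

5.361 ohm


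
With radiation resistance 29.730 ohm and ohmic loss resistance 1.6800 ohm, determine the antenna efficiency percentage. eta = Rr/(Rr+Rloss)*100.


eta = 29.730 / (29.730 + 1.6800) * 100 = 94.65%

94.65%


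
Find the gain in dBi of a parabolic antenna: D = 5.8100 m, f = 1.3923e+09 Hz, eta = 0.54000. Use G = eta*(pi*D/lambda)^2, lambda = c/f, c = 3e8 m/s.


lambda = c / f = 3.0000e+08 / 1.3923e+09 = 0.2154708 m
G_linear = 0.54000 * (pi * 5.8100 / 0.2154708)^2 = 3874.975
G_dBi = 10 * log10(3874.975) = 35.88 dBi

35.88 dBi


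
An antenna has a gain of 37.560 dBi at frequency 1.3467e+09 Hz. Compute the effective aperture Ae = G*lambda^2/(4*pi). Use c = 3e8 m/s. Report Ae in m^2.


lambda = c / f = 3.0000e+08 / 1.3467e+09 = 0.2227668 m
G_linear = 10^(37.560/10) = 5701.643
Ae = G_linear * lambda^2 / (4*pi) = 5701.643 * 0.2227668^2 / (4*pi) = 22.52 m^2

22.52 m^2


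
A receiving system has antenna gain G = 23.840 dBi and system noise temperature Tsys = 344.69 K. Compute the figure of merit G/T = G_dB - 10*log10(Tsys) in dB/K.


G/T = 23.840 - 10*log10(344.69) = 23.840 - 25.37429 = -1.534 dB/K

-1.534 dB/K


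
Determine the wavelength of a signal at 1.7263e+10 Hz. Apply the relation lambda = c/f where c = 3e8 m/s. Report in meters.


lambda = c / f = 3.0000e+08 / 1.7263e+10 = 0.01738 m

0.01738 m


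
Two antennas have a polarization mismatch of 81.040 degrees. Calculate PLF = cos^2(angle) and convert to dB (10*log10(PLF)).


PLF_linear = cos^2(81.040 deg) = 0.02425647
PLF_dB = 10 * log10(0.02425647) = -16.15 dB

-16.15 dB


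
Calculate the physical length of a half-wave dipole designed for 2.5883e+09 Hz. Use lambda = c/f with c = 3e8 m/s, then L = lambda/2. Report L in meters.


lambda = c / f = 3.0000e+08 / 2.5883e+09 = 0.1159062 m
L = lambda / 2 = 0.1159062 / 2 = 0.05795 m

0.05795 m


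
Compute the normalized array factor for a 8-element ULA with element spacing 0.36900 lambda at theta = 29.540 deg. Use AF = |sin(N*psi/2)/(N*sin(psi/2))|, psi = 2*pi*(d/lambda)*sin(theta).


psi = 2*pi*0.36900*sin(29.540 deg) = 1.143090 rad
AF = |sin(8*1.143090/2) / (8*sin(1.143090/2))| = 0.2288

0.2288


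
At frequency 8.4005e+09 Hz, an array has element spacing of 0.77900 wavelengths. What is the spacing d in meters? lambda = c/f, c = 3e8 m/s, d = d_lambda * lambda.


lambda = c / f = 3.0000e+08 / 8.4005e+09 = 0.03571216 m
d = 0.77900 * 0.03571216 = 0.02782 m

0.02782 m


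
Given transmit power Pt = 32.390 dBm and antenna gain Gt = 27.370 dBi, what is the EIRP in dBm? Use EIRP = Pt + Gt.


EIRP = Pt + Gt = 32.390 + 27.370 = 59.76 dBm

59.76 dBm


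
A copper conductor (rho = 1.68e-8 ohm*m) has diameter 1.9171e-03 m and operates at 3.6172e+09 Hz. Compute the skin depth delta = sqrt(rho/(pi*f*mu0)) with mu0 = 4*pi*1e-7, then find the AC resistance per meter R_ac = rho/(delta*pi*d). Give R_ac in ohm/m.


delta = sqrt(1.68e-8 / (pi * 3.6172e+09 * 4*pi*1e-7)) = 1.084647e-06 m
R_ac = 1.68e-8 / (1.084647e-06 * pi * 1.9171e-03) = 2.572 ohm/m

2.572 ohm/m


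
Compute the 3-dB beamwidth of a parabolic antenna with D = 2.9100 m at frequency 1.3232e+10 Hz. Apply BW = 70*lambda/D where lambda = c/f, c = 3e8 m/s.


lambda = c / f = 3.0000e+08 / 1.3232e+10 = 0.02267231 m
BW = 70 * 0.02267231 / 2.9100 = 0.5454 deg

0.5454 deg


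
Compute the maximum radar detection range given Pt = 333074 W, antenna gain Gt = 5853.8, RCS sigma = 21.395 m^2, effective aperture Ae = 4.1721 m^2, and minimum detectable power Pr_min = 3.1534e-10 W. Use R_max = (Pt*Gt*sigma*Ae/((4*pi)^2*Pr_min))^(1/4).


R^4 = 333074*5853.8*21.395*4.1721 / ((4*pi)^2 * 3.1534e-10) = 3.494997e+18
R_max = 3.494997e+18^0.25 = 43238 m

43238 m


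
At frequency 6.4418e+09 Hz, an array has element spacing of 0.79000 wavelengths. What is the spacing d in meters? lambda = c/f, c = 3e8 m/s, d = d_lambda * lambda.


lambda = c / f = 3.0000e+08 / 6.4418e+09 = 0.04657083 m
d = 0.79000 * 0.04657083 = 0.03679 m

0.03679 m


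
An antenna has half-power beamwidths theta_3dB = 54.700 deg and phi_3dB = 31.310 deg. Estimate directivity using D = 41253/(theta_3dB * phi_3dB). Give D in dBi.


D_linear = 41253 / (54.700 * 31.310) = 24.08713
D_dBi = 10 * log10(24.08713) = 13.82 dBi

13.82 dBi


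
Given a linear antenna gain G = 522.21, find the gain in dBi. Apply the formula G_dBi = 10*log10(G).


G_dBi = 10 * log10(522.21) = 27.18 dBi

27.18 dBi


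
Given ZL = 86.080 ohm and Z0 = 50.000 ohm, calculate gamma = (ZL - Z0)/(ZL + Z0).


gamma = (86.080 - 50.000) / (86.080 + 50.000) = 0.2651

0.2651


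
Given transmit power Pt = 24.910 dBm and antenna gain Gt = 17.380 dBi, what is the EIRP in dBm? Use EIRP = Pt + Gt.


EIRP = Pt + Gt = 24.910 + 17.380 = 42.29 dBm

42.29 dBm
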